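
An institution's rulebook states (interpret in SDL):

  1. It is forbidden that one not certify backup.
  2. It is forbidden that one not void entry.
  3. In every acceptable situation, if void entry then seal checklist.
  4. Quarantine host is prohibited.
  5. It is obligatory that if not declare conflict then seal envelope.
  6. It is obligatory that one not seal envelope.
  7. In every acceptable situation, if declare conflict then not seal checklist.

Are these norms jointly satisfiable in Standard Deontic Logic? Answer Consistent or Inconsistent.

Premise 2 is F(¬void_entry), i.e. O(void_entry).
Applying K to premise 3 (O(void_entry → seal_checklist)) and O(void_entry) yields O(seal_checklist).
Premise 7 is O(declare_conflict → ¬seal_checklist); contrapositively O(seal_checklist → ¬declare_conflict). Since O(seal_checklist) holds, K gives O(¬declare_conflict).
Applying K to premise 5 (O(¬declare_conflict → seal_envelope)) and O(¬declare_conflict) yields O(seal_envelope).
Yet premise 6 states O(¬seal_envelope).
We now have both O(seal_envelope) and O(¬seal_envelope) — seal_envelope is simultaneously obligatory and forbidden, violating the D-axiom.

Inconsistent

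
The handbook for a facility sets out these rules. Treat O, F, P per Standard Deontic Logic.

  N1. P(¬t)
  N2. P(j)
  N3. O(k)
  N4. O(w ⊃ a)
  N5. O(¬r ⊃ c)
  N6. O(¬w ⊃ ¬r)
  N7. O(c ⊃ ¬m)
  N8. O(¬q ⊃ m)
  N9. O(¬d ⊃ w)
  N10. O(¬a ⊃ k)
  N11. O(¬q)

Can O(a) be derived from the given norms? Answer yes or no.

Premise 11 gives O(¬q).
Premise 8 is O(¬q ⊃ m); since O(¬q), deontic closure gives O(m).
Premise 7 is O(c ⊃ ¬m); contrapositively O(m ⊃ ¬c). Since O(m) holds, K gives O(¬c).
Premise 5, O(¬r ⊃ c), contraposes to O(¬c ⊃ r); with O(¬c) we get O(r).
Premise 6 is O(¬w ⊃ ¬r); contrapositively O(r ⊃ w). Since O(r) holds, K gives O(w).
With premise 4, O(w ⊃ a), the K-axiom yields O(a).
Premises 1, 2, 3, 9, 10 do not contribute to this derivation.
So O(a) follows.

Yes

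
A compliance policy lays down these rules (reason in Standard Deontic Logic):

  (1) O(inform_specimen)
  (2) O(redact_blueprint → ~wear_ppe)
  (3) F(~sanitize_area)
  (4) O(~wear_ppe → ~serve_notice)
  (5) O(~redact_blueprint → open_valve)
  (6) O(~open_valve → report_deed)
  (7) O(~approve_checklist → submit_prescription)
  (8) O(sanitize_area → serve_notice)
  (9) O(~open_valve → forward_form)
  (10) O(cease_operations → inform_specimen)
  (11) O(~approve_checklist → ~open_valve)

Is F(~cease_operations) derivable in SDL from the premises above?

No

Premise 10 is O(cease_operations → inform_specimen); even if O(inform_specimen) held, inferring O(cease_operations) would be affirming the consequent — invalid.
No other premise forces O(cease_operations). An ideal world satisfying every premise can still have ~cease_operations true, so F(~cease_operations) is not derivable.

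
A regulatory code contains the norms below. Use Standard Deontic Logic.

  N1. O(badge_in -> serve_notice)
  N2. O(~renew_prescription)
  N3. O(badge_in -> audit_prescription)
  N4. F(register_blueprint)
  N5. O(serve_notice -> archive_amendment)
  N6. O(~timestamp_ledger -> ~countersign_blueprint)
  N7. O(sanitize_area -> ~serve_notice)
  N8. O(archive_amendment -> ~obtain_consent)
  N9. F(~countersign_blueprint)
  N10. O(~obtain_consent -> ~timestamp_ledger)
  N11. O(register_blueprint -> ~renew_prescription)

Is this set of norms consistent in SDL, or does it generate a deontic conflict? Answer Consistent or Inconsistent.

Premise 11 is O(register_blueprint -> ~renew_prescription); even if O(~renew_prescription) held, inferring O(register_blueprint) would be affirming the consequent — invalid.
So O(register_blueprint) is not derivable, and the apparent clash with O(~register_blueprint) does not arise.
A world satisfying every obligation exists (e.g. archive_amendment=false, audit_prescription=false, badge_in=false, countersign_blueprint=true, obtain_consent=true, register_blueprint=false, renew_prescription=false, sanitize_area=false, serve_notice=false, timestamp_ledger=true); no atom is both obligatory and forbidden, so the set is consistent.

Consistent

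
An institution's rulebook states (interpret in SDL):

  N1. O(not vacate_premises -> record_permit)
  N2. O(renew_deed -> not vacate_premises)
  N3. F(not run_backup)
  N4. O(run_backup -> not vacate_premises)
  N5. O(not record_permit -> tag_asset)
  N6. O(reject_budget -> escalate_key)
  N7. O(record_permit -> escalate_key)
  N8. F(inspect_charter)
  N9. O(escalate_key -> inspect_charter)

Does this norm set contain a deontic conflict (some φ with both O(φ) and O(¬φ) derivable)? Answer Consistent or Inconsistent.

F(not run_backup) at premise 3 means O(run_backup).
From O(run_backup) and premise 4, O(run_backup -> not vacate_premises), we obtain O(not vacate_premises).
Premise 1 is O(not vacate_premises -> record_permit); since O(not vacate_premises), deontic closure gives O(record_permit).
With premise 7, O(record_permit -> escalate_key), the K-axiom yields O(escalate_key).
From O(escalate_key) and premise 9, O(escalate_key -> inspect_charter), we obtain O(inspect_charter).
Yet premise 8 is F(inspect_charter), i.e. O(not inspect_charter).
We now have both O(inspect_charter) and O(not inspect_charter) — inspect_charter is simultaneously obligatory and forbidden, violating the D-axiom.

Inconsistent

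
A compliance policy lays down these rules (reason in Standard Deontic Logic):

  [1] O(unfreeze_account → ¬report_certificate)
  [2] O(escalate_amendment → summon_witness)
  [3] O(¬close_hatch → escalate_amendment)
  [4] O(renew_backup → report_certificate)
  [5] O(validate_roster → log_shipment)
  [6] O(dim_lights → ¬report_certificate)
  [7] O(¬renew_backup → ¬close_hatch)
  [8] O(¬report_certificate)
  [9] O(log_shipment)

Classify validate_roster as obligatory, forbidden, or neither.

Premise 5 is O(validate_roster → log_shipment); even if O(log_shipment) held, inferring O(validate_roster) would be affirming the consequent — invalid.
No premise or chain of K-axiom applications forces O(validate_roster), and none forces O(¬validate_roster). So validate_roster is neither obligatory nor forbidden under these norms.

Neither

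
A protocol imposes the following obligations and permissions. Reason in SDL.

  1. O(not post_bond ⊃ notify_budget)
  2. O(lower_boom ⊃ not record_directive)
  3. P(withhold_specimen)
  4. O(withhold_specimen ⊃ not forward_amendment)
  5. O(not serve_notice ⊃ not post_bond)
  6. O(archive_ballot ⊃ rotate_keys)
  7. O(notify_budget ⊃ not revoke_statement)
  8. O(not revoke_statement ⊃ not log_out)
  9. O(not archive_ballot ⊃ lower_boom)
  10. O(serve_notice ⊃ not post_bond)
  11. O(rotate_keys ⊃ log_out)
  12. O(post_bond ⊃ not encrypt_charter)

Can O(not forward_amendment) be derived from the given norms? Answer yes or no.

Premise 4 is O(withhold_specimen ⊃ not forward_amendment), but O(withhold_specimen) is not derivable from the premises (the permission P(withhold_specimen) asserts only not O(not withhold_specimen), not O(withhold_specimen)), so it does not yield O(not forward_amendment).
No other premise forces O(not forward_amendment). An ideal world satisfying every premise can still have not forward_amendment false, so O(not forward_amendment) is not derivable.

No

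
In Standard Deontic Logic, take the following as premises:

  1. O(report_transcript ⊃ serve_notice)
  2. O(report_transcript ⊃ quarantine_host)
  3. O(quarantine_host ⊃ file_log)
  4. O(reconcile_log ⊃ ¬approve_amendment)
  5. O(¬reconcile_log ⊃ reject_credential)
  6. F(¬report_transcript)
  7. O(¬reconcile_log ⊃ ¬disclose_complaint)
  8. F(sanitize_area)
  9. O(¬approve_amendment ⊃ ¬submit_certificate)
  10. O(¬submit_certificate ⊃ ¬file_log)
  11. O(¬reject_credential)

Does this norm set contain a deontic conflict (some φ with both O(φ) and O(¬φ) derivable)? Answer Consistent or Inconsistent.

Premise 11 gives O(¬reject_credential).
The contrapositive of premise 5 (O(¬reconcile_log ⊃ reject_credential)) is O(¬reject_credential ⊃ reconcile_log), and O(¬reject_credential) is already established, so O(reconcile_log).
From O(reconcile_log) and premise 4, O(reconcile_log ⊃ ¬approve_amendment), we obtain O(¬approve_amendment).
Applying K to premise 9 (O(¬approve_amendment ⊃ ¬submit_certificate)) and O(¬approve_amendment) yields O(¬submit_certificate).
Premise 10 is O(¬submit_certificate ⊃ ¬file_log); since O(¬submit_certificate), deontic closure gives O(¬file_log).
The contrapositive of premise 3 (O(quarantine_host ⊃ file_log)) is O(¬file_log ⊃ ¬quarantine_host), and O(¬file_log) is already established, so O(¬quarantine_host).
Premise 2, O(report_transcript ⊃ quarantine_host), contraposes to O(¬quarantine_host ⊃ ¬report_transcript); with O(¬quarantine_host) we get O(¬report_transcript).
Yet premise 6 is F(¬report_transcript), i.e. O(report_transcript).
We now have both O(¬report_transcript) and O(report_transcript) — report_transcript is simultaneously obligatory and forbidden, violating the D-axiom.

Inconsistent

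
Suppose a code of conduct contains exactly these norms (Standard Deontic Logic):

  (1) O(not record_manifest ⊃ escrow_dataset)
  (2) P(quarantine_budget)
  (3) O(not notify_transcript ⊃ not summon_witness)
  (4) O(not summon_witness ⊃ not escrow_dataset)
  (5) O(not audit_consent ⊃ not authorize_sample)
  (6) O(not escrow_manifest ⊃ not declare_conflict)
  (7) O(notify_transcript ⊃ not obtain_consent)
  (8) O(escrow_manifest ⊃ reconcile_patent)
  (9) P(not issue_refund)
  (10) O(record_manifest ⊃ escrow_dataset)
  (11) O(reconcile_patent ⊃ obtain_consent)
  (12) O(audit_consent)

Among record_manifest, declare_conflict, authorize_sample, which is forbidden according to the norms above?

By case analysis on record_manifest: premise 10 gives O(record_manifest ⊃ escrow_dataset) and premise 1 gives O(not record_manifest ⊃ escrow_dataset), so O(escrow_dataset) either way.
Premise 4 is O(not summon_witness ⊃ not escrow_dataset); contrapositively O(escrow_dataset ⊃ summon_witness). Since O(escrow_dataset) holds, K gives O(summon_witness).
Premise 3 is O(not notify_transcript ⊃ not summon_witness); contrapositively O(summon_witness ⊃ notify_transcript). Since O(summon_witness) holds, K gives O(notify_transcript).
Premise 7 is O(notify_transcript ⊃ not obtain_consent); since O(notify_transcript), deontic closure gives O(not obtain_consent).
The contrapositive of premise 11 (O(reconcile_patent ⊃ obtain_consent)) is O(not obtain_consent ⊃ not reconcile_patent), and O(not obtain_consent) is already established, so O(not reconcile_patent).
Premise 8, O(escrow_manifest ⊃ reconcile_patent), contraposes to O(not reconcile_patent ⊃ not escrow_manifest); with O(not reconcile_patent) we get O(not escrow_manifest).
Applying K to premise 6 (O(not escrow_manifest ⊃ not declare_conflict)) and O(not escrow_manifest) yields O(not declare_conflict).
So O(not declare_conflict) holds, i.e. declare_conflict is forbidden. None of the other listed options is forbidden under the premises.

declare_conflict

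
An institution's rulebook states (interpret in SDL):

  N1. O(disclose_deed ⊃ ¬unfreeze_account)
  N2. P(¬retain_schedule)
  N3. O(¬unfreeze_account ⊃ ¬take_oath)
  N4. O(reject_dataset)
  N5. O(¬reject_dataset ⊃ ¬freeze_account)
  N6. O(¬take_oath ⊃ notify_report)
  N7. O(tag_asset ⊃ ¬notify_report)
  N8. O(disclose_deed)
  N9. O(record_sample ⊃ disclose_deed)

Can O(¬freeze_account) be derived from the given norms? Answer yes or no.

Premise 5 is O(¬reject_dataset ⊃ ¬freeze_account), but O(¬reject_dataset) is not derivable from the premises, so it does not yield O(¬freeze_account).
No other premise forces O(¬freeze_account). An ideal world satisfying every premise can still have ¬freeze_account false, so O(¬freeze_account) is not derivable.

No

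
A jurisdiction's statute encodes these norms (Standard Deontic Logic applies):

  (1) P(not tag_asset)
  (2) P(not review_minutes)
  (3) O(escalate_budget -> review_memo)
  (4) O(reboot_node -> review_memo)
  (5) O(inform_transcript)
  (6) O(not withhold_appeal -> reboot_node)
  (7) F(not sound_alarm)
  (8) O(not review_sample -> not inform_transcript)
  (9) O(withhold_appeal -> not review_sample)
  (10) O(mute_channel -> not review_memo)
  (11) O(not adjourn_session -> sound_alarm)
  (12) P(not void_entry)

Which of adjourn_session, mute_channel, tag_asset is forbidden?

mute_channel

From premise 5 we have O(inform_transcript).
The contrapositive of premise 8 (O(not review_sample -> not inform_transcript)) is O(inform_transcript -> review_sample), and O(inform_transcript) is already established, so O(review_sample).
Premise 9 is O(withhold_appeal -> not review_sample); contrapositively O(review_sample -> not withhold_appeal). Since O(review_sample) holds, K gives O(not withhold_appeal).
From O(not withhold_appeal) and premise 6, O(not withhold_appeal -> reboot_node), we obtain O(reboot_node).
With premise 4, O(reboot_node -> review_memo), the K-axiom yields O(review_memo).
Premise 10, O(mute_channel -> not review_memo), contraposes to O(review_memo -> not mute_channel); with O(review_memo) we get O(not mute_channel).
So O(not mute_channel) holds, i.e. mute_channel is forbidden. None of the other listed options is forbidden under the premises.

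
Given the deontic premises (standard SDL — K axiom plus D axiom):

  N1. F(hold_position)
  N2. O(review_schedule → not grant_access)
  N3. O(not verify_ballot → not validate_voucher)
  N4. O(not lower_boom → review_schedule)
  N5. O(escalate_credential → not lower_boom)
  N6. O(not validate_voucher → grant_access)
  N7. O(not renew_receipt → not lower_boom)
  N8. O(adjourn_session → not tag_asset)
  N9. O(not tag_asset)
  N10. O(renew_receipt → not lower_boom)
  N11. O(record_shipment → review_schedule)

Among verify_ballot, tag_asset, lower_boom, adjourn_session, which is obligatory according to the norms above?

verify_ballot

By case analysis on renew_receipt: premise 10 gives O(renew_receipt → not lower_boom) and premise 7 gives O(not renew_receipt → not lower_boom), so O(not lower_boom) either way.
Applying K to premise 4 (O(not lower_boom → review_schedule)) and O(not lower_boom) yields O(review_schedule).
From O(review_schedule) and premise 2, O(review_schedule → not grant_access), we obtain O(not grant_access).
Premise 6, O(not validate_voucher → grant_access), contraposes to O(not grant_access → validate_voucher); with O(not grant_access) we get O(validate_voucher).
Premise 3, O(not verify_ballot → not validate_voucher), contraposes to O(validate_voucher → verify_ballot); with O(validate_voucher) we get O(verify_ballot).
So O(verify_ballot) holds — verify_ballot is obligatory. None of the other listed options is made obligatory by any chain of premises.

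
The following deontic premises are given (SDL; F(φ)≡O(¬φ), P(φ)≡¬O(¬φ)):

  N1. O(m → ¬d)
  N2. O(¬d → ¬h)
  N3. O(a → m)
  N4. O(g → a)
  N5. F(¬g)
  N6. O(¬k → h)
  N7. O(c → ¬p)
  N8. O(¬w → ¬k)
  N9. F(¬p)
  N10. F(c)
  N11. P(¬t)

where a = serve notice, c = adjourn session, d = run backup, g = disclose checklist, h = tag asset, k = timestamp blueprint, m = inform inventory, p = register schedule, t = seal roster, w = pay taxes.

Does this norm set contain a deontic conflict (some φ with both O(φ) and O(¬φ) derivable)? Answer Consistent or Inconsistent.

Premise 7 is O(c → ¬p), but O(c) is not derivable from the premises, so it does not yield O(¬p).
So O(¬p) is not derivable, and the apparent clash with O(p) does not arise.
A world satisfying every obligation exists (e.g. a=true, c=false, d=false, g=true, h=false, k=true, m=true, p=true, t=false, w=true); no atom is both obligatory and forbidden, so the set is consistent.

Consistent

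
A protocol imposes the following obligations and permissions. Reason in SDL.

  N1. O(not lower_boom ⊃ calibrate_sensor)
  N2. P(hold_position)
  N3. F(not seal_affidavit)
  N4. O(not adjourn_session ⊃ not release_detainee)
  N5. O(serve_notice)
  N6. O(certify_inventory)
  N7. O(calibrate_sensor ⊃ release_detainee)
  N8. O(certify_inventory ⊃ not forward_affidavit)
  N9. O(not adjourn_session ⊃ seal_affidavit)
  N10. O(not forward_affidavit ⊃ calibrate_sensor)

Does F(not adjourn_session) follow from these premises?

Premise 6 states O(certify_inventory) outright.
Premise 8 is O(certify_inventory ⊃ not forward_affidavit); since O(certify_inventory), deontic closure gives O(not forward_affidavit).
Applying K to premise 10 (O(not forward_affidavit ⊃ calibrate_sensor)) and O(not forward_affidavit) yields O(calibrate_sensor).
Applying K to premise 7 (O(calibrate_sensor ⊃ release_detainee)) and O(calibrate_sensor) yields O(release_detainee).
Premise 4, O(not adjourn_session ⊃ not release_detainee), contraposes to O(release_detainee ⊃ adjourn_session); with O(release_detainee) we get O(adjourn_session).
Premises 1, 2, 3, 5, 9 do not contribute to this derivation.
So O(adjourn_session) holds, i.e. F(not adjourn_session). The claim follows.

Yes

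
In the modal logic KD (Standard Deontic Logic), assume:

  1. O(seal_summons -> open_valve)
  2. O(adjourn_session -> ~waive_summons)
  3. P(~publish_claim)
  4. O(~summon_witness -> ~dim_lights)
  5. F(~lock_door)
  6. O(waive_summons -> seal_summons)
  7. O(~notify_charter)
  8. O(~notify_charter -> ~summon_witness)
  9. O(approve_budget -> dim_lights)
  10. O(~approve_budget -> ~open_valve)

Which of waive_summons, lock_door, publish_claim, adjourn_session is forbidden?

waive_summons

Premise 7 gives O(~notify_charter).
Premise 8 is O(~notify_charter -> ~summon_witness); since O(~notify_charter), deontic closure gives O(~summon_witness).
With premise 4, O(~summon_witness -> ~dim_lights), the K-axiom yields O(~dim_lights).
Premise 9 is O(approve_budget -> dim_lights); contrapositively O(~dim_lights -> ~approve_budget). Since O(~dim_lights) holds, K gives O(~approve_budget).
From O(~approve_budget) and premise 10, O(~approve_budget -> ~open_valve), we obtain O(~open_valve).
Premise 1, O(seal_summons -> open_valve), contraposes to O(~open_valve -> ~seal_summons); with O(~open_valve) we get O(~seal_summons).
Premise 6 is O(waive_summons -> seal_summons); contrapositively O(~seal_summons -> ~waive_summons). Since O(~seal_summons) holds, K gives O(~waive_summons).
So O(~waive_summons) holds, i.e. waive_summons is forbidden. None of the other listed options is forbidden under the premises.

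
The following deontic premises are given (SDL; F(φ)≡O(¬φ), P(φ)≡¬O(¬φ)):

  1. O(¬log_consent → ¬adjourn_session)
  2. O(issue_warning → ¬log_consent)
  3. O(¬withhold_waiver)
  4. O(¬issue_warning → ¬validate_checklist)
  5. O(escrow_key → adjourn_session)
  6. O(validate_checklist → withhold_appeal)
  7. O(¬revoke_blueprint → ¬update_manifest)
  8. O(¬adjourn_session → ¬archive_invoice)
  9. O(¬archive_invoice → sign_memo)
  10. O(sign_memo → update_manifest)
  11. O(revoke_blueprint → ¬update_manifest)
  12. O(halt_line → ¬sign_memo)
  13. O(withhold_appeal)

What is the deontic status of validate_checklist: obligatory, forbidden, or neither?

Forbidden

Premises 11 and 7 are O(revoke_blueprint → ¬update_manifest) and O(¬revoke_blueprint → ¬update_manifest); every ideal world satisfies revoke_blueprint or ¬revoke_blueprint, so in either case ¬update_manifest holds — hence O(¬update_manifest).
The contrapositive of premise 10 (O(sign_memo → update_manifest)) is O(¬update_manifest → ¬sign_memo), and O(¬update_manifest) is already established, so O(¬sign_memo).
Premise 9 is O(¬archive_invoice → sign_memo); contrapositively O(¬sign_memo → archive_invoice). Since O(¬sign_memo) holds, K gives O(archive_invoice).
Premise 8, O(¬adjourn_session → ¬archive_invoice), contraposes to O(archive_invoice → adjourn_session); with O(archive_invoice) we get O(adjourn_session).
Premise 1, O(¬log_consent → ¬adjourn_session), contraposes to O(adjourn_session → log_consent); with O(adjourn_session) we get O(log_consent).
Premise 2 is O(issue_warning → ¬log_consent); contrapositively O(log_consent → ¬issue_warning). Since O(log_consent) holds, K gives O(¬issue_warning).
With premise 4, O(¬issue_warning → ¬validate_checklist), the K-axiom yields O(¬validate_checklist).
Premises 3, 5, 6, 12, 13 do not contribute to this derivation.
Thus O(¬validate_checklist), which is F(validate_checklist): validate_checklist is forbidden.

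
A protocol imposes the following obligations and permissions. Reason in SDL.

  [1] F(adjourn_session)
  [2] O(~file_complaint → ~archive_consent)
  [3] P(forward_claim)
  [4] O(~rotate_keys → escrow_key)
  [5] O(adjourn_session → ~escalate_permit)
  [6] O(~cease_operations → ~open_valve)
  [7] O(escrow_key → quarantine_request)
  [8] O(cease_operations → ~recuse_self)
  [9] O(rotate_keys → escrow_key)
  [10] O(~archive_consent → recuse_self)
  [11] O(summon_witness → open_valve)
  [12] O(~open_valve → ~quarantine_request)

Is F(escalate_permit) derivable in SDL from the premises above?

No

Premise 5 is O(adjourn_session → ~escalate_permit), but O(adjourn_session) is not derivable from the premises, so it does not yield O(~escalate_permit).
No other premise forces O(~escalate_permit). An ideal world satisfying every premise can still have escalate_permit true, so F(escalate_permit) is not derivable.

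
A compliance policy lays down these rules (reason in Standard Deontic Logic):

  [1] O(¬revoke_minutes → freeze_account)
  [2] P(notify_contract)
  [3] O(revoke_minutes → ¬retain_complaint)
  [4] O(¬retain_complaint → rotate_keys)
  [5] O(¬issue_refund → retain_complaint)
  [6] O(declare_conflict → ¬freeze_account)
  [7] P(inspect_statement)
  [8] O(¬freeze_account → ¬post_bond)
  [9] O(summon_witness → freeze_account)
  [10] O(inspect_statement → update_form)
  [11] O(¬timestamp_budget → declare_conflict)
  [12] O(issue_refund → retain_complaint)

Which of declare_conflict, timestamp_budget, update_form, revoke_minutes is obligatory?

timestamp_budget

Premises 5 and 12 cover both cases: O(¬issue_refund → retain_complaint) and O(issue_refund → retain_complaint). Since ¬issue_refund ∨ issue_refund is a tautology, O(retain_complaint) follows.
Premise 3, O(revoke_minutes → ¬retain_complaint), contraposes to O(retain_complaint → ¬revoke_minutes); with O(retain_complaint) we get O(¬revoke_minutes).
With premise 1, O(¬revoke_minutes → freeze_account), the K-axiom yields O(freeze_account).
Premise 6 is O(declare_conflict → ¬freeze_account); contrapositively O(freeze_account → ¬declare_conflict). Since O(freeze_account) holds, K gives O(¬declare_conflict).
The contrapositive of premise 11 (O(¬timestamp_budget → declare_conflict)) is O(¬declare_conflict → timestamp_budget), and O(¬declare_conflict) is already established, so O(timestamp_budget).
So O(timestamp_budget) holds — timestamp_budget is obligatory. None of the other listed options is made obligatory by any chain of premises.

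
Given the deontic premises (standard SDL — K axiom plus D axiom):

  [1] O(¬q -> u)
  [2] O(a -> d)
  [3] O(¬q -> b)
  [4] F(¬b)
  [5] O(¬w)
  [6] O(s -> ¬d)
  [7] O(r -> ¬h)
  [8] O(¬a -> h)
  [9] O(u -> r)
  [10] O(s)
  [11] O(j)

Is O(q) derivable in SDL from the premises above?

Premise 10 gives O(s).
Premise 6 is O(s -> ¬d); since O(s), deontic closure gives O(¬d).
Premise 2 is O(a -> d); contrapositively O(¬d -> ¬a). Since O(¬d) holds, K gives O(¬a).
Applying K to premise 8 (O(¬a -> h)) and O(¬a) yields O(h).
The contrapositive of premise 7 (O(r -> ¬h)) is O(h -> ¬r), and O(h) is already established, so O(¬r).
Premise 9, O(u -> r), contraposes to O(¬r -> ¬u); with O(¬r) we get O(¬u).
The contrapositive of premise 1 (O(¬q -> u)) is O(¬u -> q), and O(¬u) is already established, so O(q).
Premises 3, 4, 5, 11 do not contribute to this derivation.
So O(q) follows.

Yes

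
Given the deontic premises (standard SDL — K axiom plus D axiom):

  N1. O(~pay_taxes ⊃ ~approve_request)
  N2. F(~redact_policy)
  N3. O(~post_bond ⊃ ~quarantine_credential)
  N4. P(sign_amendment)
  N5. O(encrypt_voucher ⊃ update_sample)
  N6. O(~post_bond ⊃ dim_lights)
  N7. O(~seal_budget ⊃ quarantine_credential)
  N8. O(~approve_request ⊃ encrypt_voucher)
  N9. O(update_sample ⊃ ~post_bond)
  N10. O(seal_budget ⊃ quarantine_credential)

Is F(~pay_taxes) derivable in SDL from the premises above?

Yes

Premises 10 and 7 cover both cases: O(seal_budget ⊃ quarantine_credential) and O(~seal_budget ⊃ quarantine_credential). Since seal_budget ∨ ~seal_budget is a tautology, O(quarantine_credential) follows.
The contrapositive of premise 3 (O(~post_bond ⊃ ~quarantine_credential)) is O(quarantine_credential ⊃ post_bond), and O(quarantine_credential) is already established, so O(post_bond).
Premise 9 is O(update_sample ⊃ ~post_bond); contrapositively O(post_bond ⊃ ~update_sample). Since O(post_bond) holds, K gives O(~update_sample).
The contrapositive of premise 5 (O(encrypt_voucher ⊃ update_sample)) is O(~update_sample ⊃ ~encrypt_voucher), and O(~update_sample) is already established, so O(~encrypt_voucher).
Premise 8, O(~approve_request ⊃ encrypt_voucher), contraposes to O(~encrypt_voucher ⊃ approve_request); with O(~encrypt_voucher) we get O(approve_request).
Premise 1 is O(~pay_taxes ⊃ ~approve_request); contrapositively O(approve_request ⊃ pay_taxes). Since O(approve_request) holds, K gives O(pay_taxes).
Premises 2, 4, 6 do not contribute to this derivation.
So O(pay_taxes) holds, i.e. F(~pay_taxes). The claim follows.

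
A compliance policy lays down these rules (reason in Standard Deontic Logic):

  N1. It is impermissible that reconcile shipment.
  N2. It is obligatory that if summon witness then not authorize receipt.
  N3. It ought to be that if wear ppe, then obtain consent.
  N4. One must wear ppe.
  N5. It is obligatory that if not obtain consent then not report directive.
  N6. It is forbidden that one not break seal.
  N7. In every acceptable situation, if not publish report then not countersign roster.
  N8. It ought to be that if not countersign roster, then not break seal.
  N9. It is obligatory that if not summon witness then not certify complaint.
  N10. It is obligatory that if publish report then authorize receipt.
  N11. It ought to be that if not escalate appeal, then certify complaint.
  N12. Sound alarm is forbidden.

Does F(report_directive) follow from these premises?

Premise 5 is O(¬obtain_consent → ¬report_directive), but O(¬obtain_consent) is not derivable from the premises, so it does not yield O(¬report_directive).
No other premise forces O(¬report_directive). An ideal world satisfying every premise can still have report_directive true, so F(report_directive) is not derivable.

No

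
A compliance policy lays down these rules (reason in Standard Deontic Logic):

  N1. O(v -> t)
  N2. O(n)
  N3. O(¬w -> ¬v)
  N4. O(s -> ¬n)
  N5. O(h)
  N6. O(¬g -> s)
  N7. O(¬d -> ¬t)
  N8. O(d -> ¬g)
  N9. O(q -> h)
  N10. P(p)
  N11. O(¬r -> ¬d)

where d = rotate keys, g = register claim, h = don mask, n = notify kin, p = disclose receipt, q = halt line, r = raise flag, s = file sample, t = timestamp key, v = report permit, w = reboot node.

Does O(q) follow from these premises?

Premise 9 is O(q -> h); even if O(h) held, inferring O(q) would be affirming the consequent — invalid.
No other premise forces O(q). An ideal world satisfying every premise can still have q false, so O(q) is not derivable.

No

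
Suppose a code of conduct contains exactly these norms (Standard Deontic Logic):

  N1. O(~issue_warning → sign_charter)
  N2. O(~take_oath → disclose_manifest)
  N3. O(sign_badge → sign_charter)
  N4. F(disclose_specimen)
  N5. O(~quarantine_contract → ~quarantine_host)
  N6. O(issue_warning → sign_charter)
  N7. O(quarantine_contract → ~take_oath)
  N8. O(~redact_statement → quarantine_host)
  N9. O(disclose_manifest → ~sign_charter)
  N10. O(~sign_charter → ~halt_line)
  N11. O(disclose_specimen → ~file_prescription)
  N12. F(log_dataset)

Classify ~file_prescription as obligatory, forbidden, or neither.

Neither

Premise 11 is O(disclose_specimen → ~file_prescription), but O(disclose_specimen) is not derivable from the premises, so it does not yield O(~file_prescription).
No premise or chain of K-axiom applications forces O(~file_prescription), and none forces O(file_prescription). So ~file_prescription is neither obligatory nor forbidden under these norms.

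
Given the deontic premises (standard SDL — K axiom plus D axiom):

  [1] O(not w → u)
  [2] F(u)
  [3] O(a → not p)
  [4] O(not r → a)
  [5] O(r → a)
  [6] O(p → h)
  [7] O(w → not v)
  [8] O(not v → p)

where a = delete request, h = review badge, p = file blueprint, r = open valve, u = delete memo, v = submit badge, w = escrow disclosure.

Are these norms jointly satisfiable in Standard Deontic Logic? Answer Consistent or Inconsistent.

By case analysis on r: premise 5 gives O(r → a) and premise 4 gives O(not r → a), so O(a) either way.
From O(a) and premise 3, O(a → not p), we obtain O(not p).
Premise 8 is O(not v → p); contrapositively O(not p → v). Since O(not p) holds, K gives O(v).
The contrapositive of premise 7 (O(w → not v)) is O(v → not w), and O(v) is already established, so O(not w).
With premise 1, O(not w → u), the K-axiom yields O(u).
Yet premise 2 is F(u), i.e. O(not u).
We now have both O(u) and O(not u) — u is simultaneously obligatory and forbidden, violating the D-axiom.

Inconsistent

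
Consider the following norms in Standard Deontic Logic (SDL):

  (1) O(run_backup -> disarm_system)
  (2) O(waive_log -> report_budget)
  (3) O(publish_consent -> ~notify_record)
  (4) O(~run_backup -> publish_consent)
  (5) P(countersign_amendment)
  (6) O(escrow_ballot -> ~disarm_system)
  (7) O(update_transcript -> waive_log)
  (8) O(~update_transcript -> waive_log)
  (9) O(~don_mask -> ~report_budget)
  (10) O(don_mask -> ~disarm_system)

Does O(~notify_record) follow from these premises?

By case analysis on ~update_transcript: premise 8 gives O(~update_transcript -> waive_log) and premise 7 gives O(update_transcript -> waive_log), so O(waive_log) either way.
Applying K to premise 2 (O(waive_log -> report_budget)) and O(waive_log) yields O(report_budget).
Premise 9 is O(~don_mask -> ~report_budget); contrapositively O(report_budget -> don_mask). Since O(report_budget) holds, K gives O(don_mask).
Applying K to premise 10 (O(don_mask -> ~disarm_system)) and O(don_mask) yields O(~disarm_system).
Premise 1, O(run_backup -> disarm_system), contraposes to O(~disarm_system -> ~run_backup); with O(~disarm_system) we get O(~run_backup).
Applying K to premise 4 (O(~run_backup -> publish_consent)) and O(~run_backup) yields O(publish_consent).
From O(publish_consent) and premise 3, O(publish_consent -> ~notify_record), we obtain O(~notify_record).
Premises 5, 6 do not contribute to this derivation.
So O(~notify_record) follows.

Yes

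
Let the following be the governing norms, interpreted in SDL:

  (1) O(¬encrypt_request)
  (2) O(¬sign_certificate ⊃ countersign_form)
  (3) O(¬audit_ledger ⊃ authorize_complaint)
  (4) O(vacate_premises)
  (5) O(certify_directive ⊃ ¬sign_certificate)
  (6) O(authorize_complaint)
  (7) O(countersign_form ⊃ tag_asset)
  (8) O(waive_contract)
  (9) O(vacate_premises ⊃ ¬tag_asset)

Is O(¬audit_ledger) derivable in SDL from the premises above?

No

Premise 3 is O(¬audit_ledger ⊃ authorize_complaint); even if O(authorize_complaint) held, inferring O(¬audit_ledger) would be affirming the consequent — invalid.
No other premise forces O(¬audit_ledger). An ideal world satisfying every premise can still have ¬audit_ledger false, so O(¬audit_ledger) is not derivable.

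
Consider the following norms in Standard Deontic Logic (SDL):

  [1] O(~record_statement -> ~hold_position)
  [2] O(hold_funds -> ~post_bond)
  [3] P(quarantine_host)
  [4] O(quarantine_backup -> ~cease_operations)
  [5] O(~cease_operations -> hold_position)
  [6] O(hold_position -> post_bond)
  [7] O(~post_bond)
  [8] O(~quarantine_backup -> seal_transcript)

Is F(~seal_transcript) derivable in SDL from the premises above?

Premise 7 states O(~post_bond) outright.
Premise 6 is O(hold_position -> post_bond); contrapositively O(~post_bond -> ~hold_position). Since O(~post_bond) holds, K gives O(~hold_position).
Premise 5, O(~cease_operations -> hold_position), contraposes to O(~hold_position -> cease_operations); with O(~hold_position) we get O(cease_operations).
The contrapositive of premise 4 (O(quarantine_backup -> ~cease_operations)) is O(cease_operations -> ~quarantine_backup), and O(cease_operations) is already established, so O(~quarantine_backup).
Applying K to premise 8 (O(~quarantine_backup -> seal_transcript)) and O(~quarantine_backup) yields O(seal_transcript).
Premises 1, 2, 3 do not contribute to this derivation.
So O(seal_transcript) holds, i.e. F(~seal_transcript). The claim follows.

Yes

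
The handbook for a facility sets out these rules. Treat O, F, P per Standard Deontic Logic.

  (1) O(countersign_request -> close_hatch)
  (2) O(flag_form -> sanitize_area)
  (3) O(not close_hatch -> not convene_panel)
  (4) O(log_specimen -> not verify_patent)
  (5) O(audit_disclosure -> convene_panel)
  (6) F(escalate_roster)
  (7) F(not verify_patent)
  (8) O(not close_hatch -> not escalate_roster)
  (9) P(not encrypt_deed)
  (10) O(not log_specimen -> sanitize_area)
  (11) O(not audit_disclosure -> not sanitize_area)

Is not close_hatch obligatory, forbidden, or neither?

Premise 7 is F(not verify_patent), i.e. O(verify_patent).
Premise 4, O(log_specimen -> not verify_patent), contraposes to O(verify_patent -> not log_specimen); with O(verify_patent) we get O(not log_specimen).
Applying K to premise 10 (O(not log_specimen -> sanitize_area)) and O(not log_specimen) yields O(sanitize_area).
The contrapositive of premise 11 (O(not audit_disclosure -> not sanitize_area)) is O(sanitize_area -> audit_disclosure), and O(sanitize_area) is already established, so O(audit_disclosure).
With premise 5, O(audit_disclosure -> convene_panel), the K-axiom yields O(convene_panel).
The contrapositive of premise 3 (O(not close_hatch -> not convene_panel)) is O(convene_panel -> close_hatch), and O(convene_panel) is already established, so O(close_hatch).
Premises 1, 2, 6, 8, 9 do not contribute to this derivation.
Thus O(close_hatch), which is F(not close_hatch): not close_hatch is forbidden.

Forbidden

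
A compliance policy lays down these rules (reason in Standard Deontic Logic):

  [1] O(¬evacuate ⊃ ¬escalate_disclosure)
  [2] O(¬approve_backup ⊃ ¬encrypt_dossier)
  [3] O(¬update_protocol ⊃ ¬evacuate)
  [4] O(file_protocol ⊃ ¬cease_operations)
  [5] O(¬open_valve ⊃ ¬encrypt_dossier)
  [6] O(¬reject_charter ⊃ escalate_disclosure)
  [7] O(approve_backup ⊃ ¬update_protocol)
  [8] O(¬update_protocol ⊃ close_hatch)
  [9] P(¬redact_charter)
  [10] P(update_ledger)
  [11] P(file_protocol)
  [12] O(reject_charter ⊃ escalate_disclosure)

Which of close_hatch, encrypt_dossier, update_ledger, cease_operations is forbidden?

Premises 12 and 6 cover both cases: O(reject_charter ⊃ escalate_disclosure) and O(¬reject_charter ⊃ escalate_disclosure). Since reject_charter ∨ ¬reject_charter is a tautology, O(escalate_disclosure) follows.
The contrapositive of premise 1 (O(¬evacuate ⊃ ¬escalate_disclosure)) is O(escalate_disclosure ⊃ evacuate), and O(escalate_disclosure) is already established, so O(evacuate).
Premise 3, O(¬update_protocol ⊃ ¬evacuate), contraposes to O(evacuate ⊃ update_protocol); with O(evacuate) we get O(update_protocol).
Premise 7 is O(approve_backup ⊃ ¬update_protocol); contrapositively O(update_protocol ⊃ ¬approve_backup). Since O(update_protocol) holds, K gives O(¬approve_backup).
With premise 2, O(¬approve_backup ⊃ ¬encrypt_dossier), the K-axiom yields O(¬encrypt_dossier).
So O(¬encrypt_dossier) holds, i.e. encrypt_dossier is forbidden. None of the other listed options is forbidden under the premises.

encrypt_dossier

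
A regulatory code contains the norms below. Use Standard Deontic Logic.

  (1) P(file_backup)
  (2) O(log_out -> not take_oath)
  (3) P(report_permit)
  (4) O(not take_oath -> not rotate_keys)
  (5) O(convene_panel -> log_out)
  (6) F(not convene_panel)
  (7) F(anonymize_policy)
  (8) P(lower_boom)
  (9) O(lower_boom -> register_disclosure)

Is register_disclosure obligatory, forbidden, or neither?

Premise 9 is O(lower_boom -> register_disclosure), but O(lower_boom) is not derivable from the premises (the permission P(lower_boom) asserts only not O(not lower_boom), not O(lower_boom)), so it does not yield O(register_disclosure).
No premise or chain of K-axiom applications forces O(register_disclosure), and none forces O(not register_disclosure). So register_disclosure is neither obligatory nor forbidden under these norms.

Neither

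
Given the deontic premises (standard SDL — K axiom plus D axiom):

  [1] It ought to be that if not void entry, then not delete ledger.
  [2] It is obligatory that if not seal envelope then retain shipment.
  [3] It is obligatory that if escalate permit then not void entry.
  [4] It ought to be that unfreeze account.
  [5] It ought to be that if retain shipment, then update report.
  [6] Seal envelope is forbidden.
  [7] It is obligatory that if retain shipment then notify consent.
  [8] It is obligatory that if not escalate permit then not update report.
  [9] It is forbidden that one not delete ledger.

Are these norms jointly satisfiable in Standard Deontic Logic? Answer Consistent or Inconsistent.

F(¬delete_ledger) at premise 9 means O(delete_ledger).
Premise 1 is O(¬void_entry → ¬delete_ledger); contrapositively O(delete_ledger → void_entry). Since O(delete_ledger) holds, K gives O(void_entry).
Premise 3, O(escalate_permit → ¬void_entry), contraposes to O(void_entry → ¬escalate_permit); with O(void_entry) we get O(¬escalate_permit).
Applying K to premise 8 (O(¬escalate_permit → ¬update_report)) and O(¬escalate_permit) yields O(¬update_report).
Premise 5, O(retain_shipment → update_report), contraposes to O(¬update_report → ¬retain_shipment); with O(¬update_report) we get O(¬retain_shipment).
Premise 2 is O(¬seal_envelope → retain_shipment); contrapositively O(¬retain_shipment → seal_envelope). Since O(¬retain_shipment) holds, K gives O(seal_envelope).
But premise 6, F(seal_envelope), means O(¬seal_envelope).
We now have both O(seal_envelope) and O(¬seal_envelope) — seal_envelope is simultaneously obligatory and forbidden, violating the D-axiom.

Inconsistent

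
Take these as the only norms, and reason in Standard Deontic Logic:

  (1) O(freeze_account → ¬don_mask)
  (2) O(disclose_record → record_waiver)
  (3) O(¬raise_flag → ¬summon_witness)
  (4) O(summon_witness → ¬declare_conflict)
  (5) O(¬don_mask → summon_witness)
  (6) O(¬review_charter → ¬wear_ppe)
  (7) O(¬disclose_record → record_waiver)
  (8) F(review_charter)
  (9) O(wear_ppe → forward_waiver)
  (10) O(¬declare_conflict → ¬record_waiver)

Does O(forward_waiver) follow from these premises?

Premise 9 is O(wear_ppe → forward_waiver), but O(wear_ppe) is not derivable from the premises, so it does not yield O(forward_waiver).
No other premise forces O(forward_waiver). An ideal world satisfying every premise can still have forward_waiver false, so O(forward_waiver) is not derivable.

No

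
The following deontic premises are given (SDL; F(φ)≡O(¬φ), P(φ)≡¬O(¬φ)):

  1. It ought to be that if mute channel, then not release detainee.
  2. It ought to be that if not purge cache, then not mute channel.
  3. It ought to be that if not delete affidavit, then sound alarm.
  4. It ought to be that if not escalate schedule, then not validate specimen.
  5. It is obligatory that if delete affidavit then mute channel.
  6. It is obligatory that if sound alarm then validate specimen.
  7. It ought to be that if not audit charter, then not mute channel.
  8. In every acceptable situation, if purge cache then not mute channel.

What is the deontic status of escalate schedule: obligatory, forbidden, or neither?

Premises 2 and 8 are O(¬purge_cache → ¬mute_channel) and O(purge_cache → ¬mute_channel); every ideal world satisfies ¬purge_cache or purge_cache, so in either case ¬mute_channel holds — hence O(¬mute_channel).
Premise 5 is O(delete_affidavit → mute_channel); contrapositively O(¬mute_channel → ¬delete_affidavit). Since O(¬mute_channel) holds, K gives O(¬delete_affidavit).
From O(¬delete_affidavit) and premise 3, O(¬delete_affidavit → sound_alarm), we obtain O(sound_alarm).
With premise 6, O(sound_alarm → validate_specimen), the K-axiom yields O(validate_specimen).
Premise 4, O(¬escalate_schedule → ¬validate_specimen), contraposes to O(validate_specimen → escalate_schedule); with O(validate_specimen) we get O(escalate_schedule).
Premises 1, 7 do not contribute to this derivation.
Hence escalate_schedule is obligatory.

Obligatory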